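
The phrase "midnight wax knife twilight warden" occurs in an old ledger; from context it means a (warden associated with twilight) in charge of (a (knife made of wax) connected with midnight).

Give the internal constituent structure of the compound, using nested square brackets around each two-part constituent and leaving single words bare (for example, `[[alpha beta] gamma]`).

At the top level: head "warden" (specifically "twilight warden"); modifier "midnight wax knife".
Within "midnight wax knife", the head is "knife" (specifically "wax knife") and the modifier is "midnight".
Within "wax knife", the head is "knife" and the modifier is "wax".
Within "twilight warden", the head is "warden" and the modifier is "twilight".
Assembled: [[midnight [wax knife]] [twilight warden]].

[[midnight [wax knife]] [twilight warden]]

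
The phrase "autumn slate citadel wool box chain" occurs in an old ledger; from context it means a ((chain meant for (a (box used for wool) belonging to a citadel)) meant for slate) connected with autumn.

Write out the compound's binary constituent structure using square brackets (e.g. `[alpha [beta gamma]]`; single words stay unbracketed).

Overall it is a kind of chain (specifically "slate citadel wool box chain"); the modifier is "autumn".
Inside "slate citadel wool box chain": head "chain" (specifically "citadel wool box chain"), modifier "slate".
Inside "citadel wool box chain": head "chain", modifier "citadel wool box".
Inside "citadel wool box": head "box" (specifically "wool box"), modifier "citadel".
Inside "wool box": head "box", modifier "wool".
Assembled: [autumn [slate [[citadel [wool box]] chain]]].

[autumn [slate [[citadel [wool box]] chain]]]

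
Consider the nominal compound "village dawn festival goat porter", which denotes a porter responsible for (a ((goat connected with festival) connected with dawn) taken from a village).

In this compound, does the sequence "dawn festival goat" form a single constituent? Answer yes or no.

yes

The paraphrase groups the words so that "dawn festival goat" is one unit: it corresponds to a single parenthesized sub-phrase.
The full structure is [[village [dawn [festival goat]]] porter], in which [dawn festival goat] is a constituent.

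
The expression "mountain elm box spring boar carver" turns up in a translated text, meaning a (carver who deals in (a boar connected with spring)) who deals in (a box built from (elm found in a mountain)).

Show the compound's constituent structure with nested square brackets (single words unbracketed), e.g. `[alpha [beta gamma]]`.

Overall it is a kind of carver (specifically "spring boar carver"); the modifier is "mountain elm box".
Inside "mountain elm box": head "box", modifier "mountain elm".
Inside "mountain elm": head "elm", modifier "mountain".
Inside "spring boar carver": head "carver", modifier "spring boar".
Inside "spring boar": head "boar", modifier "spring".
So the structure is [[[mountain elm] box] [[spring boar] carver]].

[[[mountain elm] box] [[spring boar] carver]]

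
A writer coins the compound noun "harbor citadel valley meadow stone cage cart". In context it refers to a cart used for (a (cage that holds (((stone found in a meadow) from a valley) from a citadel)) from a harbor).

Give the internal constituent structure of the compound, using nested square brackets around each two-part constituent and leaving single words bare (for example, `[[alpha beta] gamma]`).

The outermost head in the paraphrase is "cart", modified by "harbor citadel valley meadow stone cage".
Within "harbor citadel valley meadow stone cage", the head is "cage" (specifically "citadel valley meadow stone cage") and the modifier is "harbor".
Within "citadel valley meadow stone cage", the head is "cage" and the modifier is "citadel valley meadow stone".
Within "citadel valley meadow stone", the head is "stone" (specifically "valley meadow stone") and the modifier is "citadel".
Within "valley meadow stone", the head is "stone" (specifically "meadow stone") and the modifier is "valley".
Within "meadow stone", the head is "stone" and the modifier is "meadow".
Assembled: [[harbor [[citadel [valley [meadow stone]]] cage]] cart].

[[harbor [[citadel [valley [meadow stone]]] cage]] cart]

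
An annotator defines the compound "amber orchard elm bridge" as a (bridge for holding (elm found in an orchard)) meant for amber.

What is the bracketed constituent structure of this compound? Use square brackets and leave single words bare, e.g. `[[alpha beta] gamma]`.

The outermost head in the paraphrase is "bridge" (specifically "orchard elm bridge"), modified by "amber".
"orchard elm bridge" → head "bridge", modifier "orchard elm".
"orchard elm" → head "elm", modifier "orchard".
So the structure is [amber [[orchard elm] bridge]].

[amber [[orchard elm] bridge]]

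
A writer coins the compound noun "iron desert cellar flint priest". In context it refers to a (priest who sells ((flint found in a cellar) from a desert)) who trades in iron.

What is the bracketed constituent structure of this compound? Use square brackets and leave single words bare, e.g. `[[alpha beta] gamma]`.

[iron [[desert [cellar flint]] priest]]

Whole compound: head "priest" (specifically "desert cellar flint priest"), modifier "iron".
Within "desert cellar flint priest", the head is "priest" and the modifier is "desert cellar flint".
Within "desert cellar flint", the head is "flint" (specifically "cellar flint") and the modifier is "desert".
Within "cellar flint", the head is "flint" and the modifier is "cellar".
Assembled: [iron [[desert [cellar flint]] priest]].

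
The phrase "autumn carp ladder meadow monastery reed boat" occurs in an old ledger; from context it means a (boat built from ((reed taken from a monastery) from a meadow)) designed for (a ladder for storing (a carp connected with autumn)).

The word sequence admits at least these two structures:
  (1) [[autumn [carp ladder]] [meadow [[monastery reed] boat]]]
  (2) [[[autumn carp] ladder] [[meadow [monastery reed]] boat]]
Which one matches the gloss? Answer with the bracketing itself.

[[[autumn carp] ladder] [[meadow [monastery reed]] boat]]

The paraphrase's head is the "boat" part ("meadow monastery reed boat"); its modifier is "autumn carp ladder".
That top-level split, carried through the inner groups, gives [[[autumn carp] ladder] [[meadow [monastery reed]] boat]].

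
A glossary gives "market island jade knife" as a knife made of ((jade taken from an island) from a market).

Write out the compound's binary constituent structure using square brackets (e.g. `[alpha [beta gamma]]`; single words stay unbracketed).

The outermost head in the paraphrase is "knife", modified by "market island jade".
Within "market island jade", the head is "jade" (specifically "island jade") and the modifier is "market".
Within "island jade", the head is "jade" and the modifier is "island".
Putting it together: [[market [island jade]] knife].

[[market [island jade]] knife]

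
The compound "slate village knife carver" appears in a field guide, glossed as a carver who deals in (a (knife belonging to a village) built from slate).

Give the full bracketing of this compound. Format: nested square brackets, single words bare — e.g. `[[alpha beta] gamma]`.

[[slate [village knife]] carver]

At the top level: head "carver"; modifier "slate village knife".
"slate village knife" → head "knife" (specifically "village knife"), modifier "slate".
"village knife" → head "knife", modifier "village".
Assembled: [[slate [village knife]] carver].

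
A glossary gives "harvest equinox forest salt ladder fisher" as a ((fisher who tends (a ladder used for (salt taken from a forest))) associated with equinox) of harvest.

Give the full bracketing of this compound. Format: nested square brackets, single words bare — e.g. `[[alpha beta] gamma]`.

[harvest [equinox [[[forest salt] ladder] fisher]]]

At the top level: head "fisher" (specifically "equinox forest salt ladder fisher"); modifier "harvest".
Inside "equinox forest salt ladder fisher": head "fisher" (specifically "forest salt ladder fisher"), modifier "equinox".
Inside "forest salt ladder fisher": head "fisher", modifier "forest salt ladder".
Inside "forest salt ladder": head "ladder", modifier "forest salt".
Inside "forest salt": head "salt", modifier "forest".
So the structure is [harvest [equinox [[[forest salt] ladder] fisher]]].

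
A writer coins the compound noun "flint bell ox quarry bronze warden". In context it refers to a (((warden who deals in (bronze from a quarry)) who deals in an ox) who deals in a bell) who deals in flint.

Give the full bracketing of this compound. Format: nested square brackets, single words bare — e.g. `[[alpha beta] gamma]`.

Whole compound: head "warden" (specifically "bell ox quarry bronze warden"), modifier "flint".
"bell ox quarry bronze warden" → head "warden" (specifically "ox quarry bronze warden"), modifier "bell".
"ox quarry bronze warden" → head "warden" (specifically "quarry bronze warden"), modifier "ox".
"quarry bronze warden" → head "warden", modifier "quarry bronze".
"quarry bronze" → head "bronze", modifier "quarry".
Putting it together: [flint [bell [ox [[quarry bronze] warden]]]].

[flint [bell [ox [[quarry bronze] warden]]]]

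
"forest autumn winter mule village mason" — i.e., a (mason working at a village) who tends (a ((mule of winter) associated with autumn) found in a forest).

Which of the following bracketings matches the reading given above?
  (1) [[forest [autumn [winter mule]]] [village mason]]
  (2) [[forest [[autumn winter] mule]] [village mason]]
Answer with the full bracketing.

The paraphrase's head is the "mason" part ("village mason"); its modifier is "forest autumn winter mule".
That top-level split, carried through the inner groups, gives [[forest [autumn [winter mule]]] [village mason]].

[[forest [autumn [winter mule]]] [village mason]]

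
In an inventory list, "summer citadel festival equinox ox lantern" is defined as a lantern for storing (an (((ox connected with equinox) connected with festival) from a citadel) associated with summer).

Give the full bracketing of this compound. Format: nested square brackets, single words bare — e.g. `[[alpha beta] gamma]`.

[[summer [citadel [festival [equinox ox]]]] lantern]

Overall it is a kind of lantern; the modifier is "summer citadel festival equinox ox".
Inside "summer citadel festival equinox ox": head "ox" (specifically "citadel festival equinox ox"), modifier "summer".
Inside "citadel festival equinox ox": head "ox" (specifically "festival equinox ox"), modifier "citadel".
Inside "festival equinox ox": head "ox" (specifically "equinox ox"), modifier "festival".
Inside "equinox ox": head "ox", modifier "equinox".
Assembled: [[summer [citadel [festival [equinox ox]]]] lantern].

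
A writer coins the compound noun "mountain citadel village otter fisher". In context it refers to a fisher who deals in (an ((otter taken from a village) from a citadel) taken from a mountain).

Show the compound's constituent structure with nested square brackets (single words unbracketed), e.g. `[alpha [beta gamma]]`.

[[mountain [citadel [village otter]]] fisher]

Whole compound: head "fisher", modifier "mountain citadel village otter".
Within "mountain citadel village otter", the head is "otter" (specifically "citadel village otter") and the modifier is "mountain".
Within "citadel village otter", the head is "otter" (specifically "village otter") and the modifier is "citadel".
Within "village otter", the head is "otter" and the modifier is "village".
Assembled: [[mountain [citadel [village otter]]] fisher].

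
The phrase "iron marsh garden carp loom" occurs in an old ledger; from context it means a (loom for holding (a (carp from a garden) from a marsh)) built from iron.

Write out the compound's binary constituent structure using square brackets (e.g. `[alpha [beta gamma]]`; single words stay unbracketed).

Whole compound: head "loom" (specifically "marsh garden carp loom"), modifier "iron".
Inside "marsh garden carp loom": head "loom", modifier "marsh garden carp".
Inside "marsh garden carp": head "carp" (specifically "garden carp"), modifier "marsh".
Inside "garden carp": head "carp", modifier "garden".
Assembled: [iron [[marsh [garden carp]] loom]].

[iron [[marsh [garden carp]] loom]]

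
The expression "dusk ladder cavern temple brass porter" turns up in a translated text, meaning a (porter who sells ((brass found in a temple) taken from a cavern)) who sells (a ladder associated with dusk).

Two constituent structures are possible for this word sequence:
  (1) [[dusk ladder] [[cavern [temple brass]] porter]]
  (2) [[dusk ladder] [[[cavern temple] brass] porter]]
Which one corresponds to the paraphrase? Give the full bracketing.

The paraphrase's head is the "porter" part ("cavern temple brass porter"); its modifier is "dusk ladder".
That top-level split, carried through the inner groups, gives [[dusk ladder] [[cavern [temple brass]] porter]].

[[dusk ladder] [[cavern [temple brass]] porter]]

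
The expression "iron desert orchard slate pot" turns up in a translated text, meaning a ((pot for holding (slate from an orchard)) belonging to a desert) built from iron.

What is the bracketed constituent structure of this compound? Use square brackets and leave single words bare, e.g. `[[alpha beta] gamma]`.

[iron [desert [[orchard slate] pot]]]

At the top level: head "pot" (specifically "desert orchard slate pot"); modifier "iron".
Inside "desert orchard slate pot": head "pot" (specifically "orchard slate pot"), modifier "desert".
Inside "orchard slate pot": head "pot", modifier "orchard slate".
Inside "orchard slate": head "slate", modifier "orchard".
Putting it together: [iron [desert [[orchard slate] pot]]].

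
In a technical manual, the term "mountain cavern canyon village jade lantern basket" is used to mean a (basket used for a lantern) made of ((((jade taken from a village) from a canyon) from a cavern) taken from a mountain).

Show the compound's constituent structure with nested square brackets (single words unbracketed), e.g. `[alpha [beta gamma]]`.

Whole compound: head "basket" (specifically "lantern basket"), modifier "mountain cavern canyon village jade".
"mountain cavern canyon village jade" → head "jade" (specifically "cavern canyon village jade"), modifier "mountain".
"cavern canyon village jade" → head "jade" (specifically "canyon village jade"), modifier "cavern".
"canyon village jade" → head "jade" (specifically "village jade"), modifier "canyon".
"village jade" → head "jade", modifier "village".
"lantern basket" → head "basket", modifier "lantern".
So the structure is [[mountain [cavern [canyon [village jade]]]] [lantern basket]].

[[mountain [cavern [canyon [village jade]]]] [lantern basket]]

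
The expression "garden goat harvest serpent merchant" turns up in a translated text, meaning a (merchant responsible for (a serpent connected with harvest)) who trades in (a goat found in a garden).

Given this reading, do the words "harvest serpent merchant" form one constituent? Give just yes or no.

yes

The paraphrase groups the words so that "harvest serpent merchant" is one unit: it corresponds to a single parenthesized sub-phrase.
The full structure is [[garden goat] [[harvest serpent] merchant]], in which [harvest serpent merchant] is a constituent.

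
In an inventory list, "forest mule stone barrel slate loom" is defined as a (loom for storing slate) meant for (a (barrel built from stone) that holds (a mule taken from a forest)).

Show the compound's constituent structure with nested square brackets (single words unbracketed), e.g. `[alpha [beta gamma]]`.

Overall it is a kind of loom (specifically "slate loom"); the modifier is "forest mule stone barrel".
"forest mule stone barrel" → head "barrel" (specifically "stone barrel"), modifier "forest mule".
"forest mule" → head "mule", modifier "forest".
"stone barrel" → head "barrel", modifier "stone".
"slate loom" → head "loom", modifier "slate".
Putting it together: [[[forest mule] [stone barrel]] [slate loom]].

[[[forest mule] [stone barrel]] [slate loom]]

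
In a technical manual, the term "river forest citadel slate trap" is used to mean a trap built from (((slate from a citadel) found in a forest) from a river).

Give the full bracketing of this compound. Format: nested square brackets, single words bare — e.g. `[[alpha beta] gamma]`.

Whole compound: head "trap", modifier "river forest citadel slate".
Within "river forest citadel slate", the head is "slate" (specifically "forest citadel slate") and the modifier is "river".
Within "forest citadel slate", the head is "slate" (specifically "citadel slate") and the modifier is "forest".
Within "citadel slate", the head is "slate" and the modifier is "citadel".
So the structure is [[river [forest [citadel slate]]] trap].

[[river [forest [citadel slate]]] trap]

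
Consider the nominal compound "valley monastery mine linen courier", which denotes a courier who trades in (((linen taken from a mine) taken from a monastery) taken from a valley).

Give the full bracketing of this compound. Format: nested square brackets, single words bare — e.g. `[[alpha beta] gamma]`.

[[valley [monastery [mine linen]]] courier]

Whole compound: head "courier", modifier "valley monastery mine linen".
Inside "valley monastery mine linen": head "linen" (specifically "monastery mine linen"), modifier "valley".
Inside "monastery mine linen": head "linen" (specifically "mine linen"), modifier "monastery".
Inside "mine linen": head "linen", modifier "mine".
Putting it together: [[valley [monastery [mine linen]]] courier].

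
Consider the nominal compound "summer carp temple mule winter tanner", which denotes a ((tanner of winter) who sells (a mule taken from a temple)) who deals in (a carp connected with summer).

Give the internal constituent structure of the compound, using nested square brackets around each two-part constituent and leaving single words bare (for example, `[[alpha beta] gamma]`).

[[summer carp] [[temple mule] [winter tanner]]]

At the top level: head "tanner" (specifically "temple mule winter tanner"); modifier "summer carp".
Inside "summer carp": head "carp", modifier "summer".
Inside "temple mule winter tanner": head "tanner" (specifically "winter tanner"), modifier "temple mule".
Inside "temple mule": head "mule", modifier "temple".
Inside "winter tanner": head "tanner", modifier "winter".
So the structure is [[summer carp] [[temple mule] [winter tanner]]].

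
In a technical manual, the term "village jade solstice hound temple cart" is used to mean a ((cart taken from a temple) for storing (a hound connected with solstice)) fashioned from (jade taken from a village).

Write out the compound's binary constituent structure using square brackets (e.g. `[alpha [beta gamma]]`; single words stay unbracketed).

[[village jade] [[solstice hound] [temple cart]]]

At the top level: head "cart" (specifically "solstice hound temple cart"); modifier "village jade".
Inside "village jade": head "jade", modifier "village".
Inside "solstice hound temple cart": head "cart" (specifically "temple cart"), modifier "solstice hound".
Inside "solstice hound": head "hound", modifier "solstice".
Inside "temple cart": head "cart", modifier "temple".
Putting it together: [[village jade] [[solstice hound] [temple cart]]].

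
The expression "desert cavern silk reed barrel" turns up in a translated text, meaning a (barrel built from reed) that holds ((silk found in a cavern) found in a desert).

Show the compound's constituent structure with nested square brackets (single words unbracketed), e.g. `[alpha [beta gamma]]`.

Overall it is a kind of barrel (specifically "reed barrel"); the modifier is "desert cavern silk".
"desert cavern silk" → head "silk" (specifically "cavern silk"), modifier "desert".
"cavern silk" → head "silk", modifier "cavern".
"reed barrel" → head "barrel", modifier "reed".
So the structure is [[desert [cavern silk]] [reed barrel]].

[[desert [cavern silk]] [reed barrel]]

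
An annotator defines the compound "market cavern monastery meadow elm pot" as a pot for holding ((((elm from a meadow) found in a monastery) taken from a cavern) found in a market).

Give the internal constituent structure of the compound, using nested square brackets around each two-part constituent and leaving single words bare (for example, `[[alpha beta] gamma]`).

[[market [cavern [monastery [meadow elm]]]] pot]

Overall it is a kind of pot; the modifier is "market cavern monastery meadow elm".
Within "market cavern monastery meadow elm", the head is "elm" (specifically "cavern monastery meadow elm") and the modifier is "market".
Within "cavern monastery meadow elm", the head is "elm" (specifically "monastery meadow elm") and the modifier is "cavern".
Within "monastery meadow elm", the head is "elm" (specifically "meadow elm") and the modifier is "monastery".
Within "meadow elm", the head is "elm" and the modifier is "meadow".
Putting it together: [[market [cavern [monastery [meadow elm]]]] pot].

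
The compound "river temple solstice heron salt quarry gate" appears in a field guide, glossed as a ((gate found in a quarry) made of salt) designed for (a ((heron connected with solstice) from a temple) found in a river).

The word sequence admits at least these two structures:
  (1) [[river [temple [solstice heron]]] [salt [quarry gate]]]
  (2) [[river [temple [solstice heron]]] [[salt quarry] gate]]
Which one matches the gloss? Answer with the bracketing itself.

[[river [temple [solstice heron]]] [salt [quarry gate]]]

The paraphrase's head is the "gate" part ("salt quarry gate"); its modifier is "river temple solstice heron".
That top-level split, carried through the inner groups, gives [[river [temple [solstice heron]]] [salt [quarry gate]]].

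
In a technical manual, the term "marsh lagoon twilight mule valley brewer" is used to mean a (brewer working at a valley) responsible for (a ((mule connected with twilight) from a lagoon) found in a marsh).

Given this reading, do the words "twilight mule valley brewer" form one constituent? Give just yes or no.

The top-level split is [marsh lagoon twilight mule] [valley brewer]; the full structure is [[marsh [lagoon [twilight mule]]] [valley brewer]].
"twilight mule valley brewer" straddles a constituent boundary, so it is not a single unit.

no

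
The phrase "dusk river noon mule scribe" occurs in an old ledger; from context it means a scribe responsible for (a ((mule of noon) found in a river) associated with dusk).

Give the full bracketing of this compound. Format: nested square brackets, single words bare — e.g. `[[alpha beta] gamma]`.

[[dusk [river [noon mule]]] scribe]

The outermost head in the paraphrase is "scribe", modified by "dusk river noon mule".
Within "dusk river noon mule", the head is "mule" (specifically "river noon mule") and the modifier is "dusk".
Within "river noon mule", the head is "mule" (specifically "noon mule") and the modifier is "river".
Within "noon mule", the head is "mule" and the modifier is "noon".
Assembled: [[dusk [river [noon mule]]] scribe].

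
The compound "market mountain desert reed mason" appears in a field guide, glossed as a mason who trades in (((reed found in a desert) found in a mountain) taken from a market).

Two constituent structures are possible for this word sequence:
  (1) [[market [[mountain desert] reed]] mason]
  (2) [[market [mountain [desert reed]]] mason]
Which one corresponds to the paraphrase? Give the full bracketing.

The paraphrase's head is the "mason" part ("mason"); its modifier is "market mountain desert reed".
That top-level split, carried through the inner groups, gives [[market [mountain [desert reed]]] mason].

[[market [mountain [desert reed]]] mason]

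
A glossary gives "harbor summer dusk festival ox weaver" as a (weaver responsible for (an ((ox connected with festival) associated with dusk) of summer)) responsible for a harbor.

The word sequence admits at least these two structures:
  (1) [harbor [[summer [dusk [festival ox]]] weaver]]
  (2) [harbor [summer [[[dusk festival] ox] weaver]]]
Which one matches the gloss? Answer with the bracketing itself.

[harbor [[summer [dusk [festival ox]]] weaver]]

The paraphrase's head is the "weaver" part ("summer dusk festival ox weaver"); its modifier is "harbor".
That top-level split, carried through the inner groups, gives [harbor [[summer [dusk [festival ox]]] weaver]].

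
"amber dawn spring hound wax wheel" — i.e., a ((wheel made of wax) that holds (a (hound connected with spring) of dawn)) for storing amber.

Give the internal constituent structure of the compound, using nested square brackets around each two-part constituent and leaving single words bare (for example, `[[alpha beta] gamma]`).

[amber [[dawn [spring hound]] [wax wheel]]]

At the top level: head "wheel" (specifically "dawn spring hound wax wheel"); modifier "amber".
Inside "dawn spring hound wax wheel": head "wheel" (specifically "wax wheel"), modifier "dawn spring hound".
Inside "dawn spring hound": head "hound" (specifically "spring hound"), modifier "dawn".
Inside "spring hound": head "hound", modifier "spring".
Inside "wax wheel": head "wheel", modifier "wax".
So the structure is [amber [[dawn [spring hound]] [wax wheel]]].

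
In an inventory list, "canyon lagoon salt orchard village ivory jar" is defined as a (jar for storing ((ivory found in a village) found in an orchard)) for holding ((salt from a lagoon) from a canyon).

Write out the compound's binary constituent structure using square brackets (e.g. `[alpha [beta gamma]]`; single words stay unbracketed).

Whole compound: head "jar" (specifically "orchard village ivory jar"), modifier "canyon lagoon salt".
Inside "canyon lagoon salt": head "salt" (specifically "lagoon salt"), modifier "canyon".
Inside "lagoon salt": head "salt", modifier "lagoon".
Inside "orchard village ivory jar": head "jar", modifier "orchard village ivory".
Inside "orchard village ivory": head "ivory" (specifically "village ivory"), modifier "orchard".
Inside "village ivory": head "ivory", modifier "village".
So the structure is [[canyon [lagoon salt]] [[orchard [village ivory]] jar]].

[[canyon [lagoon salt]] [[orchard [village ivory]] jar]]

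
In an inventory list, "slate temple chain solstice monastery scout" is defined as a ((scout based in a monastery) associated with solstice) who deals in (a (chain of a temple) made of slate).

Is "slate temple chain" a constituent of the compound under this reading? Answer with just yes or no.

yes

The paraphrase groups the words so that "slate temple chain" is one unit: it corresponds to a single parenthesized sub-phrase.
The full structure is [[slate [temple chain]] [solstice [monastery scout]]], in which [slate temple chain] is a constituent.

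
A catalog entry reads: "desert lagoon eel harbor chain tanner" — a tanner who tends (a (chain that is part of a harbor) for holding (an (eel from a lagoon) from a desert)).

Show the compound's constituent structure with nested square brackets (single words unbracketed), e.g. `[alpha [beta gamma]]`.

[[[desert [lagoon eel]] [harbor chain]] tanner]

At the top level: head "tanner"; modifier "desert lagoon eel harbor chain".
Inside "desert lagoon eel harbor chain": head "chain" (specifically "harbor chain"), modifier "desert lagoon eel".
Inside "desert lagoon eel": head "eel" (specifically "lagoon eel"), modifier "desert".
Inside "lagoon eel": head "eel", modifier "lagoon".
Inside "harbor chain": head "chain", modifier "harbor".
Assembled: [[[desert [lagoon eel]] [harbor chain]] tanner].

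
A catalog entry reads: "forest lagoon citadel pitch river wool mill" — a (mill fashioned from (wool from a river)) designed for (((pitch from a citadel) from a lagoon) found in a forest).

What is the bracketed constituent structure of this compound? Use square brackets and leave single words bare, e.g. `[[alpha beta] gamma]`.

At the top level: head "mill" (specifically "river wool mill"); modifier "forest lagoon citadel pitch".
Within "forest lagoon citadel pitch", the head is "pitch" (specifically "lagoon citadel pitch") and the modifier is "forest".
Within "lagoon citadel pitch", the head is "pitch" (specifically "citadel pitch") and the modifier is "lagoon".
Within "citadel pitch", the head is "pitch" and the modifier is "citadel".
Within "river wool mill", the head is "mill" and the modifier is "river wool".
Within "river wool", the head is "wool" and the modifier is "river".
Putting it together: [[forest [lagoon [citadel pitch]]] [[river wool] mill]].

[[forest [lagoon [citadel pitch]]] [[river wool] mill]]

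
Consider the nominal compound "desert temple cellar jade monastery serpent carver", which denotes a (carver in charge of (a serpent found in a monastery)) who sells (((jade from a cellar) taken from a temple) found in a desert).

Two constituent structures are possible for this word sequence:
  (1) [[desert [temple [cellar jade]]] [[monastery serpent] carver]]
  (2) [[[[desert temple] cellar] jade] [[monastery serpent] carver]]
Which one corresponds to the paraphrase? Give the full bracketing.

[[desert [temple [cellar jade]]] [[monastery serpent] carver]]

The paraphrase's head is the "carver" part ("monastery serpent carver"); its modifier is "desert temple cellar jade".
That top-level split, carried through the inner groups, gives [[desert [temple [cellar jade]]] [[monastery serpent] carver]].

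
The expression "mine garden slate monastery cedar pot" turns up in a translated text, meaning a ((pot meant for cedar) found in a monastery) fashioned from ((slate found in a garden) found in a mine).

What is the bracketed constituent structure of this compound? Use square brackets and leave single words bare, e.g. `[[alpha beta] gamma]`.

Overall it is a kind of pot (specifically "monastery cedar pot"); the modifier is "mine garden slate".
"mine garden slate" → head "slate" (specifically "garden slate"), modifier "mine".
"garden slate" → head "slate", modifier "garden".
"monastery cedar pot" → head "pot" (specifically "cedar pot"), modifier "monastery".
"cedar pot" → head "pot", modifier "cedar".
Assembled: [[mine [garden slate]] [monastery [cedar pot]]].

[[mine [garden slate]] [monastery [cedar pot]]]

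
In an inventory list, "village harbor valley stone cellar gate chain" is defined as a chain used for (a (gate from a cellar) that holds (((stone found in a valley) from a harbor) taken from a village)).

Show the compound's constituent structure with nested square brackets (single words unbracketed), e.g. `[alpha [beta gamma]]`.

Whole compound: head "chain", modifier "village harbor valley stone cellar gate".
Inside "village harbor valley stone cellar gate": head "gate" (specifically "cellar gate"), modifier "village harbor valley stone".
Inside "village harbor valley stone": head "stone" (specifically "harbor valley stone"), modifier "village".
Inside "harbor valley stone": head "stone" (specifically "valley stone"), modifier "harbor".
Inside "valley stone": head "stone", modifier "valley".
Inside "cellar gate": head "gate", modifier "cellar".
So the structure is [[[village [harbor [valley stone]]] [cellar gate]] chain].

[[[village [harbor [valley stone]]] [cellar gate]] chain]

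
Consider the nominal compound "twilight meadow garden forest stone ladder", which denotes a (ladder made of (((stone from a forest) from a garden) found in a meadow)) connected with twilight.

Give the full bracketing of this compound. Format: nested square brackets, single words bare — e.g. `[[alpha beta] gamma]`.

Overall it is a kind of ladder (specifically "meadow garden forest stone ladder"); the modifier is "twilight".
Inside "meadow garden forest stone ladder": head "ladder", modifier "meadow garden forest stone".
Inside "meadow garden forest stone": head "stone" (specifically "garden forest stone"), modifier "meadow".
Inside "garden forest stone": head "stone" (specifically "forest stone"), modifier "garden".
Inside "forest stone": head "stone", modifier "forest".
So the structure is [twilight [[meadow [garden [forest stone]]] ladder]].

[twilight [[meadow [garden [forest stone]]] ladder]]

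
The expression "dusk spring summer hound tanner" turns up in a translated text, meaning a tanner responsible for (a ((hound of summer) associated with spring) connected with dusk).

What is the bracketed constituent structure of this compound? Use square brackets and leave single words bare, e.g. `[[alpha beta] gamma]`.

Whole compound: head "tanner", modifier "dusk spring summer hound".
Inside "dusk spring summer hound": head "hound" (specifically "spring summer hound"), modifier "dusk".
Inside "spring summer hound": head "hound" (specifically "summer hound"), modifier "spring".
Inside "summer hound": head "hound", modifier "summer".
Putting it together: [[dusk [spring [summer hound]]] tanner].

[[dusk [spring [summer hound]]] tanner]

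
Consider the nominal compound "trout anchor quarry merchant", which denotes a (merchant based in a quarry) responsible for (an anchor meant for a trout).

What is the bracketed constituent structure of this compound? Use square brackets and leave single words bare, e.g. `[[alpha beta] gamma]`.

The outermost head in the paraphrase is "merchant" (specifically "quarry merchant"), modified by "trout anchor".
Inside "trout anchor": head "anchor", modifier "trout".
Inside "quarry merchant": head "merchant", modifier "quarry".
Assembled: [[trout anchor] [quarry merchant]].

[[trout anchor] [quarry merchant]]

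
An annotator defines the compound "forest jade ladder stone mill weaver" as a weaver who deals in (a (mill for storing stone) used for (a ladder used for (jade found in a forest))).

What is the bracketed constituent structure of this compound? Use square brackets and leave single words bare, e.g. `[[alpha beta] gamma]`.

The outermost head in the paraphrase is "weaver", modified by "forest jade ladder stone mill".
Within "forest jade ladder stone mill", the head is "mill" (specifically "stone mill") and the modifier is "forest jade ladder".
Within "forest jade ladder", the head is "ladder" and the modifier is "forest jade".
Within "forest jade", the head is "jade" and the modifier is "forest".
Within "stone mill", the head is "mill" and the modifier is "stone".
Putting it together: [[[[forest jade] ladder] [stone mill]] weaver].

[[[[forest jade] ladder] [stone mill]] weaver]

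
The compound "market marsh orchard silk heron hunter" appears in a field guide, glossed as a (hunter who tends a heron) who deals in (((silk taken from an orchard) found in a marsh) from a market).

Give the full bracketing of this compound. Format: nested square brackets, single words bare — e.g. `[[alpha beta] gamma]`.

[[market [marsh [orchard silk]]] [heron hunter]]

Overall it is a kind of hunter (specifically "heron hunter"); the modifier is "market marsh orchard silk".
Inside "market marsh orchard silk": head "silk" (specifically "marsh orchard silk"), modifier "market".
Inside "marsh orchard silk": head "silk" (specifically "orchard silk"), modifier "marsh".
Inside "orchard silk": head "silk", modifier "orchard".
Inside "heron hunter": head "hunter", modifier "heron".
So the structure is [[market [marsh [orchard silk]]] [heron hunter]].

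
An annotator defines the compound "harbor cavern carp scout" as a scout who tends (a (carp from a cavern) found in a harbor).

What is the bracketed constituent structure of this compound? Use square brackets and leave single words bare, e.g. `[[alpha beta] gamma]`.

[[harbor [cavern carp]] scout]

The outermost head in the paraphrase is "scout", modified by "harbor cavern carp".
Within "harbor cavern carp", the head is "carp" (specifically "cavern carp") and the modifier is "harbor".
Within "cavern carp", the head is "carp" and the modifier is "cavern".
Assembled: [[harbor [cavern carp]] scout].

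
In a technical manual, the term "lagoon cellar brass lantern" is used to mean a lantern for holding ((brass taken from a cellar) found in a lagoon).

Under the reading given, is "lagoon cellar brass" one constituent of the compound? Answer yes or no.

The paraphrase groups the words so that "lagoon cellar brass" is one unit: it corresponds to a single parenthesized sub-phrase.
The full structure is [[lagoon [cellar brass]] lantern], in which [lagoon cellar brass] is a constituent.

yes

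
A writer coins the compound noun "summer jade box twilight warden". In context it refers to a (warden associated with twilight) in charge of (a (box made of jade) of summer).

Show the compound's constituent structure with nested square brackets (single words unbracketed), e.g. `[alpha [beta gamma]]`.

[[summer [jade box]] [twilight warden]]

The outermost head in the paraphrase is "warden" (specifically "twilight warden"), modified by "summer jade box".
"summer jade box" → head "box" (specifically "jade box"), modifier "summer".
"jade box" → head "box", modifier "jade".
"twilight warden" → head "warden", modifier "twilight".
So the structure is [[summer [jade box]] [twilight warden]].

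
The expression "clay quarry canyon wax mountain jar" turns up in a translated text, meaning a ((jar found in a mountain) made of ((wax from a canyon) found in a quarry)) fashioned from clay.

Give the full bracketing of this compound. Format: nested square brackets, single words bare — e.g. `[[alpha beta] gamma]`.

At the top level: head "jar" (specifically "quarry canyon wax mountain jar"); modifier "clay".
Inside "quarry canyon wax mountain jar": head "jar" (specifically "mountain jar"), modifier "quarry canyon wax".
Inside "quarry canyon wax": head "wax" (specifically "canyon wax"), modifier "quarry".
Inside "canyon wax": head "wax", modifier "canyon".
Inside "mountain jar": head "jar", modifier "mountain".
Putting it together: [clay [[quarry [canyon wax]] [mountain jar]]].

[clay [[quarry [canyon wax]] [mountain jar]]]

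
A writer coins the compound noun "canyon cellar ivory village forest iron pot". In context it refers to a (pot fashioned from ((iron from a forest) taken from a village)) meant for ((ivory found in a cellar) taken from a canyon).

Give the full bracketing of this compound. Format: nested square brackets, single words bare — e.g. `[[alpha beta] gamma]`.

At the top level: head "pot" (specifically "village forest iron pot"); modifier "canyon cellar ivory".
"canyon cellar ivory" → head "ivory" (specifically "cellar ivory"), modifier "canyon".
"cellar ivory" → head "ivory", modifier "cellar".
"village forest iron pot" → head "pot", modifier "village forest iron".
"village forest iron" → head "iron" (specifically "forest iron"), modifier "village".
"forest iron" → head "iron", modifier "forest".
Assembled: [[canyon [cellar ivory]] [[village [forest iron]] pot]].

[[canyon [cellar ivory]] [[village [forest iron]] pot]]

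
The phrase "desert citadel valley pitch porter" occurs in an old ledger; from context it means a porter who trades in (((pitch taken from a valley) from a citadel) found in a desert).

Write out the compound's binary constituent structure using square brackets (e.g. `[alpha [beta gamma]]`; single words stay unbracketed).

Overall it is a kind of porter; the modifier is "desert citadel valley pitch".
Inside "desert citadel valley pitch": head "pitch" (specifically "citadel valley pitch"), modifier "desert".
Inside "citadel valley pitch": head "pitch" (specifically "valley pitch"), modifier "citadel".
Inside "valley pitch": head "pitch", modifier "valley".
So the structure is [[desert [citadel [valley pitch]]] porter].

[[desert [citadel [valley pitch]]] porter]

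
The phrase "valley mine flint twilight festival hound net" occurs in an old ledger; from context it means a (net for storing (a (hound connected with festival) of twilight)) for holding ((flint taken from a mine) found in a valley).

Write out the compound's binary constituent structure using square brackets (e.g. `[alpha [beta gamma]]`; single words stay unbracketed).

Whole compound: head "net" (specifically "twilight festival hound net"), modifier "valley mine flint".
"valley mine flint" → head "flint" (specifically "mine flint"), modifier "valley".
"mine flint" → head "flint", modifier "mine".
"twilight festival hound net" → head "net", modifier "twilight festival hound".
"twilight festival hound" → head "hound" (specifically "festival hound"), modifier "twilight".
"festival hound" → head "hound", modifier "festival".
Putting it together: [[valley [mine flint]] [[twilight [festival hound]] net]].

[[valley [mine flint]] [[twilight [festival hound]] net]]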